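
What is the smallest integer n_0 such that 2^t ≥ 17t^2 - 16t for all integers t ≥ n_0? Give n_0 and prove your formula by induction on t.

At t = 10: 1024 < 1540, so the inequality fails and n_0 ≥ 11. We prove 2^t ≥ 17t^2 - 16t for all t ≥ 11.
For the base case t = 11: 2^t = 2048 and 17t^2 - 16t = 1881, so 2048 ≥ 1881.
Inductive step: suppose the statement holds for some j ≥ 11, so 2^j ≥ 17j^2 - 16j.
Then 2^(j + 1) = 2·(2^j) ≥ 2·(17j^2 - 16j).
Also, for j ≥ 11 we have 2·(17j^2 - 16j) ≥ 17(j+1)^2 - 16(j+1), since 2·(17j^2 - 16j) − (17(j+1)^2 - 16(j+1)) = 17j^2 - 50j - 1, which is nonnegative for all j ≥ 11.
Combining, 2^(j + 1) ≥ 17(j+1)^2 - 16(j+1).
This completes the induction.
Hence the smallest such n_0 is 11.

n_0 = 11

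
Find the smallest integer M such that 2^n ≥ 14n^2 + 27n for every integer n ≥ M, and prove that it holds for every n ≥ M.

At n = 10: 1024 < 1670, so the inequality fails and M ≥ 11. We prove 2^n ≥ 14n^2 + 27n for all n ≥ 11.
Base step (n = 11): 2^n = 2048 and 14n^2 + 27n = 1991, so 2048 ≥ 1991.
Suppose the result is true for n = j, so 2^j ≥ 14j^2 + 27j.
Then 2^(j + 1) = 2·(2^j) ≥ 2·(14j^2 + 27j).
Also, for j ≥ 11 we have 2·(14j^2 + 27j) ≥ 14(j+1)^2 + 27(j+1), since 2·(14j^2 + 27j) − (14(j+1)^2 + 27(j+1)) = 14j^2 - j - 41, which is nonnegative for all j ≥ 11.
Combining, 2^(j + 1) ≥ 14(j+1)^2 + 27(j+1).
Hence, by induction on n, the claim holds for every n ≥ 11.
Hence the smallest such M is 11.

M = 11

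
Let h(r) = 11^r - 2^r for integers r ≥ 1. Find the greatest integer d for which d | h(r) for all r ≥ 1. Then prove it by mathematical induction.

Computing the first values: h(1) = 9 and h(2) = 117; gcd(9, 117) = 9, so d ≤ 9.
We prove 9 | 11^r - 2^r for all r ≥ 1 by induction on r.
When r = 1: h(1) = 9 = 9·(1), so 9 | h(1).
Inductive step: suppose the statement holds for some i ≥ 1, i.e. 9 | h(i). Then
11^{i+1} − 2^{i+1} = 11·11^i − 2·2^i = 11·(11^i − 2^i) + (9)·2^i. The first term is divisible by 9 by the inductive hypothesis, and the second term (9)·2^i is divisible by 9 since 9 | 9. Hence 9 | h(i+1).
Hence, by induction on r, the claim holds for every r ≥ 1.
Therefore the largest such d is 9.

d = 9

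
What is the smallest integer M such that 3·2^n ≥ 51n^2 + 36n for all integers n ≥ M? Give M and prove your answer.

M = 12

At n = 11: 6144 < 6567, so the inequality fails and M ≥ 12. We prove 3·2^n ≥ 51n^2 + 36n for all n ≥ 12.
When n = 12: 3·2^n = 12288 and 51n^2 + 36n = 7776, so 12288 ≥ 7776.
Suppose the result is true for n = i, so 3·2^i ≥ 51i^2 + 36i.
Then 3·2^(i + 1) = 2·(3·2^i) ≥ 2·(51i^2 + 36i).
Also, for i ≥ 12 we have 2·(51i^2 + 36i) ≥ 51(i+1)^2 + 36(i+1), since 2·(51i^2 + 36i) − (51(i+1)^2 + 36(i+1)) = 51i^2 - 66i - 87, which is nonnegative for all i ≥ 12.
Combining, 3·2^(i + 1) ≥ 51(i+1)^2 + 36(i+1).
By induction, the statement is established for all n ≥ 12.
Hence the smallest such M is 12.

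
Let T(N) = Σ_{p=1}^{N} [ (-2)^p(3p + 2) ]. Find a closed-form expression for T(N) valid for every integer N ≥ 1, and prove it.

T(N) = 2(-2)^N(N + 1) - 2

We claim T(N) = 2(-2)^N(N + 1) - 2 for all N ≥ 1.
For the base case N = 1: T(1) = -10, and the closed form gives -10. They agree.
Inductive step: assume the claim holds for N = p, so T(p) = 2(-2)^p(p + 1) - 2.
Then T(p+1) = T(p) + ((-2)^(p + 1)(3p + 5)) = (2(-2)^p(p + 1) - 2) + ((-2)^(p + 1)(3p + 5)).
Simplifying, T(p+1) = -4(-2)^p·p - 8(-2)^p - 2 = 2(-2)^(p+1)((p+1) + 1) - 2,
which is the closed form with N = p+1.
By the principle of mathematical induction, the result holds for all N ≥ 1.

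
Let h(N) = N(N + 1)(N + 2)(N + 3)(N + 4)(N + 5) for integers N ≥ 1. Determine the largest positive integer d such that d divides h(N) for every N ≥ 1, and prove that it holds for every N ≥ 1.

d = 720

Computing the first values: h(1) = 720 and h(2) = 5040; gcd(720, 5040) = 720, so d ≤ 720.
We prove 720 | N(N + 1)(N + 2)(N + 3)(N + 4)(N + 5) for all N ≥ 1 by induction on N.
For the base case N = 1: h(1) = 720 = 720·(1), so 720 | h(1).
For the inductive step, assume it holds for an arbitrary j ≥ 1, i.e. 720 | h(j). Then
h(j+1) − h(j) = (j+1)·(j+2)·(j+3)·(j+4)·(j+5)·(j+6) − j·(j+1)·(j+2)·(j+3)·(j+4)·(j+5) = (j+1)·(j+2)·(j+3)·(j+4)·(j+5)·[(j+6) − j] = 6·(j+1)·(j+2)·(j+3)·(j+4)·(j+5). The product of 5 consecutive integers is divisible by (5)! = 120, so h(j+1) − h(j) is divisible by 6·120 = 720. By the inductive hypothesis 720 | h(j), hence 720 | h(j+1).
By the principle of mathematical induction, the result holds for all N ≥ 1.
Therefore the largest such d is 720.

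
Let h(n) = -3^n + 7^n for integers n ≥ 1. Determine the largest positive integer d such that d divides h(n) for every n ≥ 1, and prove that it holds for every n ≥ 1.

d = 4

Computing the first values: h(1) = 4 and h(2) = 40; gcd(4, 40) = 4, so d ≤ 4.
We prove 4 | -3^n + 7^n for all n ≥ 1 by induction on n.
Base step (n = 1): h(1) = 4 = 4·(1), so 4 | h(1).
Inductive step: assume the claim holds for n = p, i.e. 4 | h(p). Then
7^{p+1} − 3^{p+1} = 7·7^p − 3·3^p = 7·(7^p − 3^p) + (4)·3^p. The first term is divisible by 4 by the inductive hypothesis, and the second term (4)·3^p is divisible by 4 since 4 | 4. Hence 4 | h(p+1).
By induction, the statement is established for all n ≥ 1.
Therefore the largest such d is 4.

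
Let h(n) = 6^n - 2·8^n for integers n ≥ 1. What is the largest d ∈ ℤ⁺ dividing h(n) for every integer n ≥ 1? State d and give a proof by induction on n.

Computing the first values: h(1) = -10 and h(2) = -92; gcd(-10, -92) = 2, so d ≤ 2.
We prove 2 | 6^n - 2·8^n for all n ≥ 1 by induction on n.
Base step (n = 1): h(1) = -10 = 2·(-5), so 2 | h(1).
Inductive step: assume the claim holds for n = i, i.e. 2 | h(i). Then
h(i+1) − 8·h(i) = (6^(i+1) - 2·8^(i+1)) − 8·(6^i - 2·8^i) = (1)·6^i·(6 − 8) = (-2)·6^i. Since 2 | h(i) by the inductive hypothesis, 2 | 8·h(i); and 2 | -2 since -2 = 2·-1. Therefore 2 | h(i+1).
This completes the induction.
Therefore the largest such d is 2.

d = 2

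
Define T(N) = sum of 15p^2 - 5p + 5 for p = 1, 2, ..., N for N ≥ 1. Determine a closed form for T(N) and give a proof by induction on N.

We claim T(N) = 5N(N^2 + N + 1) for all N ≥ 1.
When N = 1: T(1) = 15, and the closed form gives 15. They agree.
Inductive step: suppose the statement holds for some p ≥ 1, so T(p) = 5p(p^2 + p + 1).
Then T(p+1) = T(p) + (-5p + 15(p + 1)^2) = (5p(p^2 + p + 1)) + (-5p + 15(p + 1)^2).
Simplifying, T(p+1) = 5(p + 1)(p^2 + 3p + 3) = 5(p+1)((p+1)^2 + (p+1) + 1),
which is the closed form with N = p+1.
By induction, the statement is established for all N ≥ 1.

T(N) = 5N(N^2 + N + 1)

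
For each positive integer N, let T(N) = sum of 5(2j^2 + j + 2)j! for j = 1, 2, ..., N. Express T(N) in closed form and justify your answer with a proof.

We claim T(N) = (10N + 5)(N + 1)! - 5 for all N ≥ 1.
When N = 1: T(1) = 25, and the closed form gives 25. They agree.
Suppose the result is true for N = j, so T(j) = (10j + 5)(j + 1)! - 5.
Then T(j+1) = T(j) + (5(2j^2 + 5j + 5)(j + 1)!) = ((10j + 5)(j + 1)! - 5) + (5(2j^2 + 5j + 5)(j + 1)!).
Simplifying, T(j+1) = (10(j+1) + 5)((j+1) + 1)! - 5,
which is the closed form with N = j+1.
Hence, by induction on N, the claim holds for every N ≥ 1.

T(N) = (10N + 5)(N + 1)! - 5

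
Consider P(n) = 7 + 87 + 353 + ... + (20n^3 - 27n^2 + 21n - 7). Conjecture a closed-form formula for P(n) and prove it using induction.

We claim P(n) = n(5n^3 + n^2 + 2n - 1) for all n ≥ 1.
Base case (n = 1): P(1) = 7, and the closed form gives 7. They agree.
Inductive step: suppose the statement holds for some k ≥ 1, so P(k) = k(5k^3 + k^2 + 2k - 1).
Then P(k+1) = P(k) + (20k^3 + 33k^2 + 27k + 7) = (k(5k^3 + k^2 + 2k - 1)) + (20k^3 + 33k^2 + 27k + 7).
Simplifying, P(k+1) = (k + 1)(5k^3 + 16k^2 + 19k + 7) = (k+1)(5(k+1)^3 + (k+1)^2 + 2(k+1) - 1),
which is the closed form with n = k+1.
Hence, by induction on n, the claim holds for every n ≥ 1.

P(n) = n(5n^3 + n^2 + 2n - 1)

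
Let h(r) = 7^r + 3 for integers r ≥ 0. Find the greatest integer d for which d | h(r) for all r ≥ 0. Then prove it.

Computing the first values: h(0) = 4 and h(1) = 10; gcd(4, 10) = 2, so d ≤ 2.
We prove 2 | 7^r + 3 for all r ≥ 0 by induction on r.
Base case (r = 0): h(0) = 4 = 2·(2), so 2 | h(0).
Suppose the result is true for r = p, i.e. 2 | h(p). Then
h(p+1) = 7^(p+1) + 3 = 7·(7^p + 3) - 18 = 7·h(p) - 18. The first term is divisible by 2 by the inductive hypothesis, and -18 is divisible by 2. Hence 2 | h(p+1).
By induction, the statement is established for all r ≥ 0.
Therefore the largest such d is 2.

d = 2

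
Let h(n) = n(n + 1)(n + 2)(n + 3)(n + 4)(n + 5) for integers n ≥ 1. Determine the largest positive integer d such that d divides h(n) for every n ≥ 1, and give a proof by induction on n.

Computing the first values: h(1) = 720 and h(2) = 5040; gcd(720, 5040) = 720, so d ≤ 720.
We prove 720 | n(n + 1)(n + 2)(n + 3)(n + 4)(n + 5) for all n ≥ 1 by induction on n.
Base case (n = 1): h(1) = 720 = 720·(1), so 720 | h(1).
For the inductive step, assume it holds for an arbitrary j ≥ 1, i.e. 720 | h(j). Then
h(j+1) − h(j) = (j+1)·(j+2)·(j+3)·(j+4)·(j+5)·(j+6) − j·(j+1)·(j+2)·(j+3)·(j+4)·(j+5) = (j+1)·(j+2)·(j+3)·(j+4)·(j+5)·[(j+6) − j] = 6·(j+1)·(j+2)·(j+3)·(j+4)·(j+5). The product of 5 consecutive integers is divisible by (5)! = 120, so h(j+1) − h(j) is divisible by 6·120 = 720. By the inductive hypothesis 720 | h(j), hence 720 | h(j+1).
Hence, by induction on n, the claim holds for every n ≥ 1.
Therefore the largest such d is 720.

d = 720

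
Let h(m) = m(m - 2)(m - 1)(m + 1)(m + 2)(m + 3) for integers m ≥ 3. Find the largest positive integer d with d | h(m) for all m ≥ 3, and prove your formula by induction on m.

d = 720

Computing the first values: h(3) = 720 and h(4) = 5040; gcd(720, 5040) = 720, so d ≤ 720.
We prove 720 | m(m - 2)(m - 1)(m + 1)(m + 2)(m + 3) for all m ≥ 3 by induction on m.
Base case (m = 3): h(3) = 720 = 720·(1), so 720 | h(3).
Suppose the result is true for m = j, i.e. 720 | h(j). Then
h(j+1) − h(j) = (j-1)·j·(j+1)·(j+2)·(j+3)·(j+4) − (j-2)·(j-1)·j·(j+1)·(j+2)·(j+3) = (j-1)·j·(j+1)·(j+2)·(j+3)·[(j+4) − (j-2)] = 6·(j-1)·j·(j+1)·(j+2)·(j+3). The product of 5 consecutive integers is divisible by (5)! = 120, so h(j+1) − h(j) is divisible by 6·120 = 720. By the inductive hypothesis 720 | h(j), hence 720 | h(j+1).
This completes the induction.
Therefore the largest such d is 720.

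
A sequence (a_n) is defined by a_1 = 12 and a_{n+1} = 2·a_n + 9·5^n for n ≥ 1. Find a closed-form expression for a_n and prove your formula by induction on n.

Computing the first terms: a_1 = 12, a_2 = 69, a_3 = 363. This suggests a_n = -3·2^(n - 1) + 3·5^n.
When n = 1: the formula gives 12 = 12 = a_1.
Inductive step: assume the claim holds for n = p, so a_p = -3·2^(p - 1) + 3·5^p.
Then a_{p+1} = 2·a_p + 9·5^p = 2·(-3·2^(p - 1) + 3·5^p) + 9·5^p = -3·2^p + 3·5^(p + 1) = -3·2^((p+1) - 1) + 3·5^(p+1),
which is the claimed formula at n = p+1.
Hence, by induction on n, the claim holds for every n ≥ 1.

a_n = -3·2^(n - 1) + 3·5^n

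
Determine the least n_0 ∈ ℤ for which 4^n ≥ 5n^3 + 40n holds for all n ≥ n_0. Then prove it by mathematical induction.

At n = 4: 256 < 480, so the inequality fails and n_0 ≥ 5. We prove 4^n ≥ 5n^3 + 40n for all n ≥ 5.
Base case (n = 5): 4^n = 1024 and 5n^3 + 40n = 825, so 1024 ≥ 825.
For the inductive step, assume it holds for an arbitrary i ≥ 5, so 4^i ≥ 5i^3 + 40i.
Then 4^(i + 1) = 4·(4^i) ≥ 4·(5i^3 + 40i).
Also, for i ≥ 5 we have 4·(5i^3 + 40i) ≥ 5(i+1)^3 + 40(i+1), since 4·(5i^3 + 40i) − (5(i+1)^3 + 40(i+1)) = 15i^3 - 15i^2 + 105i - 45, which is nonnegative for all i ≥ 5.
Combining, 4^(i + 1) ≥ 5(i+1)^3 + 40(i+1).
By the principle of mathematical induction, the result holds for all n ≥ 5.
Hence the smallest such n_0 is 5.

n_0 = 5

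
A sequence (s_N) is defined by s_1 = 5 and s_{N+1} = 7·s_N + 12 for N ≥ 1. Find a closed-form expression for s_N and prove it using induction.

s_N = 7^N - 2

Computing the first terms: s_1 = 5, s_2 = 47, s_3 = 341. This suggests s_N = 7^N - 2.
For the base case N = 1: the formula gives 5 = 5 = s_1.
Suppose the result is true for N = j, so s_j = 7^j - 2.
Then s_{j+1} = 7·s_j + 12 = 7·(7^j - 2) + 12 = 7^(j + 1) - 2,
which is the claimed formula at N = j+1.
This completes the induction.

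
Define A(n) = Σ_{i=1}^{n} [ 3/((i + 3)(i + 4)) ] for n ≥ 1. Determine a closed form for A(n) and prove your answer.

We claim A(n) = 3n/(4(n + 4)) for all n ≥ 1.
Base step (n = 1): A(1) = 3/20, and the closed form gives 3/20. They agree.
Inductive step: assume the claim holds for n = i, so A(i) = 3i/(4(i + 4)).
Then A(i+1) = A(i) + (3/((i + 4)(i + 5))) = (3i/(4(i + 4))) + (3/((i + 4)(i + 5))).
Simplifying, A(i+1) = 3(i + 1)/(4(i + 5)) = 3(i+1)/(4((i+1) + 4)),
which is the closed form with n = i+1.
Hence, by induction on n, the claim holds for every n ≥ 1.

A(n) = 3n/(4(n + 4))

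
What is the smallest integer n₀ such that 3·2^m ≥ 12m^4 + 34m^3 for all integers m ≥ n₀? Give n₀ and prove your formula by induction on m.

At m = 19: 1572864 < 1797058, so the inequality fails and n₀ ≥ 20. We prove 3·2^m ≥ 12m^4 + 34m^3 for all m ≥ 20.
For the base case m = 20: 3·2^m = 3145728 and 12m^4 + 34m^3 = 2192000, so 3145728 ≥ 2192000.
Inductive step: suppose the statement holds for some r ≥ 20, so 3·2^r ≥ 12r^4 + 34r^3.
Then 3·2^(r + 1) = 2·(3·2^r) ≥ 2·(12r^4 + 34r^3).
Also, for r ≥ 20 we have 2·(12r^4 + 34r^3) ≥ 12(r+1)^4 + 34(r+1)^3, since 2·(12r^4 + 34r^3) − (12(r+1)^4 + 34(r+1)^3) = 12r^4 - 14r^3 - 174r^2 - 150r - 46, which is nonnegative for all r ≥ 20.
Combining, 3·2^(r + 1) ≥ 12(r+1)^4 + 34(r+1)^3.
By the principle of mathematical induction, the result holds for all m ≥ 20.
Hence the smallest such n₀ is 20.

n₀ = 20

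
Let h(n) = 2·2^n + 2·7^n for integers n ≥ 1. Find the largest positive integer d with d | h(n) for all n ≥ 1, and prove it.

d = 2

Computing the first values: h(1) = 18 and h(2) = 106; gcd(18, 106) = 2, so d ≤ 2.
We prove 2 | 2·2^n + 2·7^n for all n ≥ 1 by induction on n.
Base step (n = 1): h(1) = 18 = 2·(9), so 2 | h(1).
Inductive step: assume the claim holds for n = i, i.e. 2 | h(i). Then
h(i+1) − 7·h(i) = (2·2^(i+1) + 2·7^(i+1)) − 7·(2·2^i + 2·7^i) = (2)·2^i·(2 − 7) = (-10)·2^i. Since 2 | h(i) by the inductive hypothesis, 2 | 7·h(i); and 2 | -10 since -10 = 2·-5. Therefore 2 | h(i+1).
Hence, by induction on n, the claim holds for every n ≥ 1.
Therefore the largest such d is 2.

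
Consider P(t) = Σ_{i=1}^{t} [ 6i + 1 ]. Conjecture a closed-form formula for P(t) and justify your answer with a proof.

P(t) = t(3t + 4)

We claim P(t) = t(3t + 4) for all t ≥ 1.
When t = 1: P(1) = 7, and the closed form gives 7. They agree.
Inductive step: suppose the statement holds for some i ≥ 1, so P(i) = i(3i + 4).
Then P(i+1) = P(i) + (6i + 7) = (i(3i + 4)) + (6i + 7).
Simplifying, P(i+1) = (i + 1)(3i + 7) = (i+1)(3(i+1) + 4),
which is the closed form with t = i+1.
This completes the induction.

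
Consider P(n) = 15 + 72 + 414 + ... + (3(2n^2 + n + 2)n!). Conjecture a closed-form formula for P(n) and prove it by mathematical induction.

We claim P(n) = (6n + 3)(n + 1)! - 3 for all n ≥ 1.
Base case (n = 1): P(1) = 15, and the closed form gives 15. They agree.
For the inductive step, assume it holds for an arbitrary m ≥ 1, so P(m) = (6m + 3)(m + 1)! - 3.
Then P(m+1) = P(m) + (3(2m^2 + 5m + 5)(m + 1)!) = ((6m + 3)(m + 1)! - 3) + (3(2m^2 + 5m + 5)(m + 1)!).
Simplifying, P(m+1) = (6(m+1) + 3)((m+1) + 1)! - 3,
which is the closed form with n = m+1.
This completes the induction.

P(n) = (6n + 3)(n + 1)! - 3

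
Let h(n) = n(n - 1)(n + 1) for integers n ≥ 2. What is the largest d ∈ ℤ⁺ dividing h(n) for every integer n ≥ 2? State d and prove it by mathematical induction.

d = 6

Computing the first values: h(2) = 6 and h(3) = 24; gcd(6, 24) = 6, so d ≤ 6.
We prove 6 | n(n - 1)(n + 1) for all n ≥ 2 by induction on n.
For the base case n = 2: h(2) = 6 = 6·(1), so 6 | h(2).
Suppose the result is true for n = i, i.e. 6 | h(i). Then
h(i+1) − h(i) = i·(i+1)·(i+2) − (i-1)·i·(i+1) = i·(i+1)·[(i+2) − (i-1)] = 3·i·(i+1). The product of 2 consecutive integers is divisible by (2)! = 2, so h(i+1) − h(i) is divisible by 3·2 = 6. By the inductive hypothesis 6 | h(i), hence 6 | h(i+1).
This completes the induction.
Therefore the largest such d is 6.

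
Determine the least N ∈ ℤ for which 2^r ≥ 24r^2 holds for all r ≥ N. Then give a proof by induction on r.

At r = 11: 2048 < 2904, so the inequality fails and N ≥ 12. We prove 2^r ≥ 24r^2 for all r ≥ 12.
Base case (r = 12): 2^r = 4096 and 24r^2 = 3456, so 4096 ≥ 3456.
Inductive step: suppose the statement holds for some m ≥ 12, so 2^m ≥ 24m^2.
Then 2^(m + 1) = 2·(2^m) ≥ 2·(24m^2).
Also, for m ≥ 12 we have 2·(24m^2) ≥ 24(m+1)^2, since 2 ≥ (1 + 1/m)^2 for all m ≥ 12.
Combining, 2^(m + 1) ≥ 24(m+1)^2.
Hence, by induction on r, the claim holds for every r ≥ 12.
Hence the smallest such N is 12.

N = 12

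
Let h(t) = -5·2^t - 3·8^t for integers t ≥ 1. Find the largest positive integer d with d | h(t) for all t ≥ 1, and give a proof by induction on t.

Computing the first values: h(1) = -34 and h(2) = -212; gcd(-34, -212) = 2, so d ≤ 2.
We prove 2 | -5·2^t - 3·8^t for all t ≥ 1 by induction on t.
When t = 1: h(1) = -34 = 2·(-17), so 2 | h(1).
Suppose the result is true for t = m, i.e. 2 | h(m). Then
h(m+1) − 8·h(m) = (-5·2^(m+1) - 3·8^(m+1)) − 8·(-5·2^m - 3·8^m) = (-5)·2^m·(2 − 8) = (30)·2^m. Since 2 | h(m) by the inductive hypothesis, 2 | 8·h(m); and 2 | 30 since 30 = 2·15. Therefore 2 | h(m+1).
This completes the induction.
Therefore the largest such d is 2.

d = 2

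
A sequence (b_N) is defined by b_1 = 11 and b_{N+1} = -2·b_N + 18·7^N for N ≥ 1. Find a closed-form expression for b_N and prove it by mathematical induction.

Computing the first terms: b_1 = 11, b_2 = 104, b_3 = 674. This suggests b_N = -3(-2)^(N - 1) + 2·7^N.
When N = 1: the formula gives 11 = 11 = b_1.
Suppose the result is true for N = k, so b_k = -3(-2)^(k - 1) + 2·7^k.
Then b_{k+1} = -2·b_k + 18·7^k = -2·(-3(-2)^(k - 1) + 2·7^k) + 18·7^k = -3(-2)^k + 2·7^(k + 1) = -3(-2)^((k+1) - 1) + 2·7^(k+1),
which is the claimed formula at N = k+1.
By the principle of mathematical induction, the result holds for all N ≥ 1.

b_N = -3(-2)^(N - 1) + 2·7^N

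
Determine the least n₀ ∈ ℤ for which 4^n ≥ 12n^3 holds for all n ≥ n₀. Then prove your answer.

n₀ = 6

At n = 5: 1024 < 1500, so the inequality fails and n₀ ≥ 6. We prove 4^n ≥ 12n^3 for all n ≥ 6.
When n = 6: 4^n = 4096 and 12n^3 = 2592, so 4096 ≥ 2592.
Suppose the result is true for n = p, so 4^p ≥ 12p^3.
Then 4^(p + 1) = 4·(4^p) ≥ 4·(12p^3).
Also, for p ≥ 6 we have 4·(12p^3) ≥ 12(p+1)^3, since 4 ≥ (1 + 1/p)^3 for all p ≥ 6.
Combining, 4^(p + 1) ≥ 12(p+1)^3.
By the principle of mathematical induction, the result holds for all n ≥ 6.
Hence the smallest such n₀ is 6.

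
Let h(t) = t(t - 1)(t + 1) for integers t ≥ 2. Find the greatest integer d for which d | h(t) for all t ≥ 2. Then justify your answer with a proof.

d = 6

Computing the first values: h(2) = 6 and h(3) = 24; gcd(6, 24) = 6, so d ≤ 6.
We prove 6 | t(t - 1)(t + 1) for all t ≥ 2 by induction on t.
Base case (t = 2): h(2) = 6 = 6·(1), so 6 | h(2).
Suppose the result is true for t = r, i.e. 6 | h(r). Then
h(r+1) − h(r) = r·(r+1)·(r+2) − (r-1)·r·(r+1) = r·(r+1)·[(r+2) − (r-1)] = 3·r·(r+1). The product of 2 consecutive integers is divisible by (2)! = 2, so h(r+1) − h(r) is divisible by 3·2 = 6. By the inductive hypothesis 6 | h(r), hence 6 | h(r+1).
This completes the induction.
Therefore the largest such d is 6.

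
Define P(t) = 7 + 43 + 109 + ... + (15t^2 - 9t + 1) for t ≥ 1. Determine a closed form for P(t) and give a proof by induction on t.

We claim P(t) = t(5t^2 + 3t - 1) for all t ≥ 1.
When t = 1: P(1) = 7, and the closed form gives 7. They agree.
Inductive step: suppose the statement holds for some i ≥ 1, so P(i) = i(5i^2 + 3i - 1).
Then P(i+1) = P(i) + (15i^2 + 21i + 7) = (i(5i^2 + 3i - 1)) + (15i^2 + 21i + 7).
Simplifying, P(i+1) = (i + 1)(5i^2 + 13i + 7) = (i+1)(5(i+1)^2 + 3(i+1) - 1),
which is the closed form with t = i+1.
By the principle of mathematical induction, the result holds for all t ≥ 1.

P(t) = t(5t^2 + 3t - 1)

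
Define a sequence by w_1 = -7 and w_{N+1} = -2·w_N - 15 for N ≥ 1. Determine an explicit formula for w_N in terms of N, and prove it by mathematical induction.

Computing the first terms: w_1 = -7, w_2 = -1, w_3 = -13. This suggests w_N = (-2)^N - 5.
Base step (N = 1): the formula gives -7 = -7 = w_1.
For the inductive step, assume it holds for an arbitrary m ≥ 1, so w_m = (-2)^m - 5.
Then w_{m+1} = -2·w_m - 15 = -2·((-2)^m - 5) - 15 = (-2)^(m + 1) - 5,
which is the claimed formula at N = m+1.
This completes the induction.

w_N = (-2)^N - 5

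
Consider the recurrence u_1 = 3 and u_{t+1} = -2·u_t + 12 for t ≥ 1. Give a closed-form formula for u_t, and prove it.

Computing the first terms: u_1 = 3, u_2 = 6, u_3 = 0. This suggests u_t = -(-2)^(t - 1) + 4.
Base step (t = 1): the formula gives 3 = 3 = u_1.
Inductive step: assume the claim holds for t = k, so u_k = -(-2)^(k - 1) + 4.
Then u_{k+1} = -2·u_k + 12 = -2·(-(-2)^(k - 1) + 4) + 12 = -(-2)^k + 4 = -(-2)^((k+1) - 1) + 4,
which is the claimed formula at t = k+1.
This completes the induction.

u_t = -(-2)^(t - 1) + 4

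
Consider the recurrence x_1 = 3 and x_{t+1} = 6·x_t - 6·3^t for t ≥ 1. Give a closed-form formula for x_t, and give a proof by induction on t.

Computing the first terms: x_1 = 3, x_2 = 0, x_3 = -54. This suggests x_t = 2·3^t - 3·6^(t - 1).
Base case (t = 1): the formula gives 3 = 3 = x_1.
Inductive step: suppose the statement holds for some m ≥ 1, so x_m = 2·3^m - 3·6^(m - 1).
Then x_{m+1} = 6·x_m - 6·3^m = 6·(2·3^m - 3·6^(m - 1)) - 6·3^m = 2·3^(m + 1) - 3·6^m = 2·3^(m+1) - 3·6^((m+1) - 1),
which is the claimed formula at t = m+1.
Hence, by induction on t, the claim holds for every t ≥ 1.

x_t = 2·3^t - 3·6^(t - 1)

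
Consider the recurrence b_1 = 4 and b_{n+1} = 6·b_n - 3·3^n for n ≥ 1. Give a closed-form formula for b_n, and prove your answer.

b_n = 3^n + 6^(n - 1)

Computing the first terms: b_1 = 4, b_2 = 15, b_3 = 63. This suggests b_n = 3^n + 6^(n - 1).
For the base case n = 1: the formula gives 4 = 4 = b_1.
For the inductive step, assume it holds for an arbitrary i ≥ 1, so b_i = 3^i + 6^(i - 1).
Then b_{i+1} = 6·b_i - 3·3^i = 6·(3^i + 6^(i - 1)) - 3·3^i = 3^(i + 1) + 6^i = 3^(i+1) + 6^((i+1) - 1),
which is the claimed formula at n = i+1.
Hence, by induction on n, the claim holds for every n ≥ 1.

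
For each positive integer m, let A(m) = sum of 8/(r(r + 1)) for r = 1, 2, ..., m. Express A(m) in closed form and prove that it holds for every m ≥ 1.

We claim A(m) = 8m/(m + 1) for all m ≥ 1.
Base step (m = 1): A(1) = 4, and the closed form gives 4. They agree.
Inductive step: suppose the statement holds for some r ≥ 1, so A(r) = 8r/(r + 1).
Then A(r+1) = A(r) + (8/((r + 1)(r + 2))) = (8r/(r + 1)) + (8/((r + 1)(r + 2))).
Simplifying, A(r+1) = 8(r + 1)/(r + 2) = 8(r+1)/((r+1) + 1),
which is the closed form with m = r+1.
This completes the induction.

A(m) = 8m/(m + 1)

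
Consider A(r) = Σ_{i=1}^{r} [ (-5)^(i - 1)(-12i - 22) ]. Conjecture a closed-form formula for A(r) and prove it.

A(r) = 2(-5)^r(r + 2) - 4

We claim A(r) = 2(-5)^r(r + 2) - 4 for all r ≥ 1.
When r = 1: A(1) = -34, and the closed form gives -34. They agree.
For the inductive step, assume it holds for an arbitrary i ≥ 1, so A(i) = 2(-5)^i(i + 2) - 4.
Then A(i+1) = A(i) + ((-5)^i(-12i - 34)) = (2(-5)^i(i + 2) - 4) + ((-5)^i(-12i - 34)).
Simplifying, A(i+1) = -10(-5)^i·i - 30(-5)^i - 4 = 2(-5)^(i+1)((i+1) + 2) - 4,
which is the closed form with r = i+1.
By induction, the statement is established for all r ≥ 1.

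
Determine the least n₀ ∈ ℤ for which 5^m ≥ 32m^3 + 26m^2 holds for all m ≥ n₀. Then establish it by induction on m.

At m = 5: 3125 < 4650, so the inequality fails and n₀ ≥ 6. We prove 5^m ≥ 32m^3 + 26m^2 for all m ≥ 6.
When m = 6: 5^m = 15625 and 32m^3 + 26m^2 = 7848, so 15625 ≥ 7848.
Inductive step: assume the claim holds for m = r, so 5^r ≥ 32r^3 + 26r^2.
Then 5^(r + 1) = 5·(5^r) ≥ 5·(32r^3 + 26r^2).
Also, for r ≥ 6 we have 5·(32r^3 + 26r^2) ≥ 32(r+1)^3 + 26(r+1)^2, since 5·(32r^3 + 26r^2) − (32(r+1)^3 + 26(r+1)^2) = 128r^3 + 8r^2 - 148r - 58, which is nonnegative for all r ≥ 6.
Combining, 5^(r + 1) ≥ 32(r+1)^3 + 26(r+1)^2.
Hence, by induction on m, the claim holds for every m ≥ 6.
Hence the smallest such n₀ is 6.

n₀ = 6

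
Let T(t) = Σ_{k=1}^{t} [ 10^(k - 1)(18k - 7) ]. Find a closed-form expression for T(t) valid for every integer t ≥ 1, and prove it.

T(t) = 10^t(2t - 1) + 1

We claim T(t) = 10^t(2t - 1) + 1 for all t ≥ 1.
For the base case t = 1: T(1) = 11, and the closed form gives 11. They agree.
Inductive step: assume the claim holds for t = k, so T(k) = 10^k(2k - 1) + 1.
Then T(k+1) = T(k) + (10^k(18k + 11)) = (10^k(2k - 1) + 1) + (10^k(18k + 11)).
Simplifying, T(k+1) = 20·10^k·k + 10·10^k + 1 = 10^(k+1)(2(k+1) - 1) + 1,
which is the closed form with t = k+1.
By induction, the statement is established for all t ≥ 1.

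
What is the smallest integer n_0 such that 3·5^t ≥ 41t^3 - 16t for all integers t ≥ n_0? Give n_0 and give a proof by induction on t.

At t = 4: 1875 < 2560, so the inequality fails and n_0 ≥ 5. We prove 3·5^t ≥ 41t^3 - 16t for all t ≥ 5.
When t = 5: 3·5^t = 9375 and 41t^3 - 16t = 5045, so 9375 ≥ 5045.
Inductive step: suppose the statement holds for some r ≥ 5, so 3·5^r ≥ 41r^3 - 16r.
Then 3·5^(r + 1) = 5·(3·5^r) ≥ 5·(41r^3 - 16r).
Also, for r ≥ 5 we have 5·(41r^3 - 16r) ≥ 41(r+1)^3 - 16(r+1), since 5·(41r^3 - 16r) − (41(r+1)^3 - 16(r+1)) = 164r^3 - 123r^2 - 187r - 25, which is nonnegative for all r ≥ 5.
Combining, 3·5^(r + 1) ≥ 41(r+1)^3 - 16(r+1).
This completes the induction.
Hence the smallest such n_0 is 5.

n_0 = 5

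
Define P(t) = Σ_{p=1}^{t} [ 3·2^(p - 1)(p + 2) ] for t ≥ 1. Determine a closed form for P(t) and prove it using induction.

P(t) = 3·2^t(t + 1) - 3

We claim P(t) = 3·2^t(t + 1) - 3 for all t ≥ 1.
Base case (t = 1): P(1) = 9, and the closed form gives 9. They agree.
Inductive step: assume the claim holds for t = p, so P(p) = 3·2^p(p + 1) - 3.
Then P(p+1) = P(p) + (3·2^p(p + 3)) = (3·2^p(p + 1) - 3) + (3·2^p(p + 3)).
Simplifying, P(p+1) = 6·2^p·p + 12·2^p - 3 = 3·2^(p+1)((p+1) + 1) - 3,
which is the closed form with t = p+1.
By induction, the statement is established for all t ≥ 1.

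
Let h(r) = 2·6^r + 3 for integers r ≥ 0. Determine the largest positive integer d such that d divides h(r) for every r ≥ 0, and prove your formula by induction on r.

Computing the first values: h(0) = 5 and h(1) = 15; gcd(5, 15) = 5, so d ≤ 5.
We prove 5 | 2·6^r + 3 for all r ≥ 0 by induction on r.
Base step (r = 0): h(0) = 5 = 5·(1), so 5 | h(0).
For the inductive step, assume it holds for an arbitrary j ≥ 0, i.e. 5 | h(j). Then
h(j+1) = 2·6^(j+1) + 3 = 6·(2·6^j + 3) - 15 = 6·h(j) - 15. The first term is divisible by 5 by the inductive hypothesis, and -15 is divisible by 5. Hence 5 | h(j+1).
By the principle of mathematical induction, the result holds for all r ≥ 0.
Therefore the largest such d is 5.

d = 5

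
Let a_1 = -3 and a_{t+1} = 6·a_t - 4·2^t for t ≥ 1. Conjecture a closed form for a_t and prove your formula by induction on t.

Computing the first terms: a_1 = -3, a_2 = -26, a_3 = -172. This suggests a_t = 2^t - 5·6^(t - 1).
For the base case t = 1: the formula gives -3 = -3 = a_1.
Inductive step: suppose the statement holds for some m ≥ 1, so a_m = 2^m - 5·6^(m - 1).
Then a_{m+1} = 6·a_m - 4·2^m = 6·(2^m - 5·6^(m - 1)) - 4·2^m = 2^(m + 1) - 5·6^m = 2^(m+1) - 5·6^((m+1) - 1),
which is the claimed formula at t = m+1.
This completes the induction.

a_t = 2^t - 5·6^(t - 1)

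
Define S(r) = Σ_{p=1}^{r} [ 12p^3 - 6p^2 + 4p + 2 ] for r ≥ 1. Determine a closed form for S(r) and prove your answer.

S(r) = r(3r^3 + 4r^2 + 2r + 3)

We claim S(r) = r(3r^3 + 4r^2 + 2r + 3) for all r ≥ 1.
Base case (r = 1): S(1) = 12, and the closed form gives 12. They agree.
Suppose the result is true for r = p, so S(p) = p(3p^3 + 4p^2 + 2p + 3).
Then S(p+1) = S(p) + (12p^3 + 30p^2 + 28p + 12) = (p(3p^3 + 4p^2 + 2p + 3)) + (12p^3 + 30p^2 + 28p + 12).
Simplifying, S(p+1) = (p + 1)(3p^3 + 13p^2 + 19p + 12) = (p+1)(3(p+1)^3 + 4(p+1)^2 + 2(p+1) + 3),
which is the closed form with r = p+1.
Hence, by induction on r, the claim holds for every r ≥ 1.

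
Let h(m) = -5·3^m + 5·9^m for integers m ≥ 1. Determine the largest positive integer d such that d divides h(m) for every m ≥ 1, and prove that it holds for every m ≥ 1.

Computing the first values: h(1) = 30 and h(2) = 360; gcd(30, 360) = 30, so d ≤ 30.
We prove 30 | -5·3^m + 5·9^m for all m ≥ 1 by induction on m.
Base case (m = 1): h(1) = 30 = 30·(1), so 30 | h(1).
Inductive step: suppose the statement holds for some p ≥ 1, i.e. 30 | h(p). Then
h(p+1) − 9·h(p) = (-5·3^(p+1) + 5·9^(p+1)) − 9·(-5·3^p + 5·9^p) = (-5)·3^p·(3 − 9) = (30)·3^p. Since 30 | h(p) by the inductive hypothesis, 30 | 9·h(p); and 30 | 30 since 30 = 30·1. Therefore 30 | h(p+1).
Hence, by induction on m, the claim holds for every m ≥ 1.
Therefore the largest such d is 30.

d = 30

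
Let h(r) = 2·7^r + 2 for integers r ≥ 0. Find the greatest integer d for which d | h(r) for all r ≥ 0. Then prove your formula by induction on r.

Computing the first values: h(0) = 4 and h(1) = 16; gcd(4, 16) = 4, so d ≤ 4.
We prove 4 | 2·7^r + 2 for all r ≥ 0 by induction on r.
Base case (r = 0): h(0) = 4 = 4·(1), so 4 | h(0).
Suppose the result is true for r = p, i.e. 4 | h(p). Then
h(p+1) = 2·7^(p+1) + 2 = 7·(2·7^p + 2) - 12 = 7·h(p) - 12. The first term is divisible by 4 by the inductive hypothesis, and -12 is divisible by 4. Hence 4 | h(p+1).
By the principle of mathematical induction, the result holds for all r ≥ 0.
Therefore the largest such d is 4.

d = 4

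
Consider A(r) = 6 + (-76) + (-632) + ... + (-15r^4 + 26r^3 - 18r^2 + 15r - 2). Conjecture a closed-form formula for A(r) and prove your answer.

We claim A(r) = -r(r^2 + r + 1)(3r^2 - 2r - 3) for all r ≥ 1.
Base step (r = 1): A(1) = 6, and the closed form gives 6. They agree.
Inductive step: assume the claim holds for r = p, so A(p) = p(-3p^4 - p^3 + 2p^2 + 5p + 3).
Then A(p+1) = A(p) + (-15p^4 - 34p^3 - 30p^2 - 3p + 6) = (p(-3p^4 - p^3 + 2p^2 + 5p + 3)) + (-15p^4 - 34p^3 - 30p^2 - 3p + 6).
Simplifying, A(p+1) = -(p + 1)(p^2 + 3p + 3)(3p^2 + 4p - 2) = -(p+1)((p+1)^2 + (p+1) + 1)(3(p+1)^2 - 2(p+1) - 3),
which is the closed form with r = p+1.
Hence, by induction on r, the claim holds for every r ≥ 1.

A(r) = -r(r^2 + r + 1)(3r^2 - 2r - 3)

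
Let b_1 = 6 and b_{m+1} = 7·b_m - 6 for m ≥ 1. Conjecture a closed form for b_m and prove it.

Computing the first terms: b_1 = 6, b_2 = 36, b_3 = 246. This suggests b_m = 5·7^(m - 1) + 1.
Base step (m = 1): the formula gives 6 = 6 = b_1.
For the inductive step, assume it holds for an arbitrary i ≥ 1, so b_i = 5·7^(i - 1) + 1.
Then b_{i+1} = 7·b_i - 6 = 7·(5·7^(i - 1) + 1) - 6 = 5·7^i + 1 = 5·7^((i+1) - 1) + 1,
which is the claimed formula at m = i+1.
By the principle of mathematical induction, the result holds for all m ≥ 1.

b_m = 5·7^(m - 1) + 1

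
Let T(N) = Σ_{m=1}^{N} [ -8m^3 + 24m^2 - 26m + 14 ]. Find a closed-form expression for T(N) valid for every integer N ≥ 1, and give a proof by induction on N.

We claim T(N) = -N(2N^3 - 4N^2 + 3N - 5) for all N ≥ 1.
When N = 1: T(1) = 4, and the closed form gives 4. They agree.
For the inductive step, assume it holds for an arbitrary m ≥ 1, so T(m) = m(-2m^3 + 4m^2 - 3m + 5).
Then T(m+1) = T(m) + (-8m^3 - 2m + 4) = (m(-2m^3 + 4m^2 - 3m + 5)) + (-8m^3 - 2m + 4).
Simplifying, T(m+1) = -(m + 1)(2m^3 + 2m^2 + m - 4) = -(m+1)(2(m+1)^3 - 4(m+1)^2 + 3(m+1) - 5),
which is the closed form with N = m+1.
Hence, by induction on N, the claim holds for every N ≥ 1.

T(N) = -N(2N^3 - 4N^2 + 3N - 5)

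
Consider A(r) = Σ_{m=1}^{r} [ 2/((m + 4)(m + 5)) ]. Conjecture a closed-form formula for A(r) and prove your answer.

A(r) = 2r/(5(r + 5))

We claim A(r) = 2r/(5(r + 5)) for all r ≥ 1.
For the base case r = 1: A(1) = 1/15, and the closed form gives 1/15. They agree.
Suppose the result is true for r = m, so A(m) = 2m/(5(m + 5)).
Then A(m+1) = A(m) + (2/((m + 5)(m + 6))) = (2m/(5(m + 5))) + (2/((m + 5)(m + 6))).
Simplifying, A(m+1) = 2(m + 1)/(5(m + 6)) = 2(m+1)/(5((m+1) + 5)),
which is the closed form with r = m+1.
Hence, by induction on r, the claim holds for every r ≥ 1.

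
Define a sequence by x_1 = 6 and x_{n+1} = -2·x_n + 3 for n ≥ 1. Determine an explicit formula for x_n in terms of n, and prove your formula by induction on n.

x_n = 5(-2)^(n - 1) + 1

Computing the first terms: x_1 = 6, x_2 = -9, x_3 = 21. This suggests x_n = 5(-2)^(n - 1) + 1.
For the base case n = 1: the formula gives 6 = 6 = x_1.
For the inductive step, assume it holds for an arbitrary j ≥ 1, so x_j = 5(-2)^(j - 1) + 1.
Then x_{j+1} = -2·x_j + 3 = -2·(5(-2)^(j - 1) + 1) + 3 = 5(-2)^j + 1 = 5(-2)^((j+1) - 1) + 1,
which is the claimed formula at n = j+1.
By the principle of mathematical induction, the result holds for all n ≥ 1.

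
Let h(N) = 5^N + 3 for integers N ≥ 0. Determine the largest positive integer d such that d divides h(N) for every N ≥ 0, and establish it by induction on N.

Computing the first values: h(0) = 4 and h(1) = 8; gcd(4, 8) = 4, so d ≤ 4.
We prove 4 | 5^N + 3 for all N ≥ 0 by induction on N.
For the base case N = 0: h(0) = 4 = 4·(1), so 4 | h(0).
Inductive step: assume the claim holds for N = i, i.e. 4 | h(i). Then
h(i+1) = 5^(i+1) + 3 = 5·(5^i + 3) - 12 = 5·h(i) - 12. The first term is divisible by 4 by the inductive hypothesis, and -12 is divisible by 4. Hence 4 | h(i+1).
Hence, by induction on N, the claim holds for every N ≥ 0.
Therefore the largest such d is 4.

d = 4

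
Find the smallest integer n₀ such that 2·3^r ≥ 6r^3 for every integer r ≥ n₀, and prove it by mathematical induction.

n₀ = 6

At r = 5: 486 < 750, so the inequality fails and n₀ ≥ 6. We prove 2·3^r ≥ 6r^3 for all r ≥ 6.
When r = 6: 2·3^r = 1458 and 6r^3 = 1296, so 1458 ≥ 1296.
Inductive step: assume the claim holds for r = j, so 2·3^j ≥ 6j^3.
Then 2·3^(j + 1) = 3·(2·3^j) ≥ 3·(6j^3).
Also, for j ≥ 6 we have 3·(6j^3) ≥ 6(j+1)^3, since 3 ≥ (1 + 1/j)^3 for all j ≥ 6.
Combining, 2·3^(j + 1) ≥ 6(j+1)^3.
Hence, by induction on r, the claim holds for every r ≥ 6.
Hence the smallest such n₀ is 6.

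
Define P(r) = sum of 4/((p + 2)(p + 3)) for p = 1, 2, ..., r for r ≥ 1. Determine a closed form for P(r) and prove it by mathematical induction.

We claim P(r) = 4r/(3(r + 3)) for all r ≥ 1.
Base step (r = 1): P(1) = 1/3, and the closed form gives 1/3. They agree.
For the inductive step, assume it holds for an arbitrary p ≥ 1, so P(p) = 4p/(3(p + 3)).
Then P(p+1) = P(p) + (4/((p + 3)(p + 4))) = (4p/(3(p + 3))) + (4/((p + 3)(p + 4))).
Simplifying, P(p+1) = 4(p + 1)/(3(p + 4)) = 4(p+1)/(3((p+1) + 3)),
which is the closed form with r = p+1.
This completes the induction.

P(r) = 4r/(3(r + 3))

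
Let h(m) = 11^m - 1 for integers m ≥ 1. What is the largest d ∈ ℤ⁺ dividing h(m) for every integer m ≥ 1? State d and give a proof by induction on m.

d = 10

Computing the first values: h(1) = 10 and h(2) = 120; gcd(10, 120) = 10, so d ≤ 10.
We prove 10 | 11^m - 1 for all m ≥ 1 by induction on m.
Base case (m = 1): h(1) = 10 = 10·(1), so 10 | h(1).
Suppose the result is true for m = r, i.e. 10 | h(r). Then
11^{r+1} − 1^{r+1} = 11·11^r − 1·1^r = 11·(11^r − 1^r) + (10)·1^r. The first term is divisible by 10 by the inductive hypothesis, and the second term (10)·1^r is divisible by 10 since 10 | 10. Hence 10 | h(r+1).
By the principle of mathematical induction, the result holds for all m ≥ 1.
Therefore the largest such d is 10.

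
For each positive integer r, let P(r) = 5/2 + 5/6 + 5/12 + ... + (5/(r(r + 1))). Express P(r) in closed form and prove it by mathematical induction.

We claim P(r) = 5r/(r + 1) for all r ≥ 1.
Base step (r = 1): P(1) = 5/2, and the closed form gives 5/2. They agree.
Inductive step: assume the claim holds for r = j, so P(j) = 5j/(j + 1).
Then P(j+1) = P(j) + (5/((j + 1)(j + 2))) = (5j/(j + 1)) + (5/((j + 1)(j + 2))).
Simplifying, P(j+1) = 5(j + 1)/(j + 2) = 5(j+1)/((j+1) + 1),
which is the closed form with r = j+1.
By the principle of mathematical induction, the result holds for all r ≥ 1.

P(r) = 5r/(r + 1)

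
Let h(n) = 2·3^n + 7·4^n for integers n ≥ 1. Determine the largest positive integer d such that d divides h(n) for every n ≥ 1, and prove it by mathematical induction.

Computing the first values: h(1) = 34 and h(2) = 130; gcd(34, 130) = 2, so d ≤ 2.
We prove 2 | 2·3^n + 7·4^n for all n ≥ 1 by induction on n.
Base case (n = 1): h(1) = 34 = 2·(17), so 2 | h(1).
Inductive step: suppose the statement holds for some r ≥ 1, i.e. 2 | h(r). Then
h(r+1) − 4·h(r) = (2·3^(r+1) + 7·4^(r+1)) − 4·(2·3^r + 7·4^r) = (2)·3^r·(3 − 4) = (-2)·3^r. Since 2 | h(r) by the inductive hypothesis, 2 | 4·h(r); and 2 | -2 since -2 = 2·-1. Therefore 2 | h(r+1).
Hence, by induction on n, the claim holds for every n ≥ 1.
Therefore the largest such d is 2.

d = 2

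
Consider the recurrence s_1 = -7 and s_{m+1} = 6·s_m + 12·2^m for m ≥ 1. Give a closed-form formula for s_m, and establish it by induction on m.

s_m = -3·2^m - 6^(m - 1)

Computing the first terms: s_1 = -7, s_2 = -18, s_3 = -60. This suggests s_m = -3·2^m - 6^(m - 1).
Base step (m = 1): the formula gives -7 = -7 = s_1.
For the inductive step, assume it holds for an arbitrary r ≥ 1, so s_r = -3·2^r - 6^(r - 1).
Then s_{r+1} = 6·s_r + 12·2^r = 6·(-3·2^r - 6^(r - 1)) + 12·2^r = -3·2^(r + 1) - 6^r = -3·2^(r+1) - 6^((r+1) - 1),
which is the claimed formula at m = r+1.
By induction, the statement is established for all m ≥ 1.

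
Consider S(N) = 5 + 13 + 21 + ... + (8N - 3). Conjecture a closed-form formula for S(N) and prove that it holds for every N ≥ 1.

We claim S(N) = N(4N + 1) for all N ≥ 1.
When N = 1: S(1) = 5, and the closed form gives 5. They agree.
Inductive step: suppose the statement holds for some j ≥ 1, so S(j) = j(4j + 1).
Then S(j+1) = S(j) + (8j + 5) = (j(4j + 1)) + (8j + 5).
Simplifying, S(j+1) = (j + 1)(4j + 5) = (j+1)(4(j+1) + 1),
which is the closed form with N = j+1.
By induction, the statement is established for all N ≥ 1.

S(N) = N(4N + 1)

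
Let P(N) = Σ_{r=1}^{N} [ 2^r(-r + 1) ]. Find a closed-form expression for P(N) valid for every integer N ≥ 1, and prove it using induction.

We claim P(N) = 2·2^N(-N + 2) - 4 for all N ≥ 1.
When N = 1: P(1) = 0, and the closed form gives 0. They agree.
For the inductive step, assume it holds for an arbitrary r ≥ 1, so P(r) = 2·2^r(-r + 2) - 4.
Then P(r+1) = P(r) + (-2^(r + 1)r) = (2·2^r(-r + 2) - 4) + (-2^(r + 1)r).
Simplifying, P(r+1) = -4·2^r·r + 4·2^r - 4 = 2·2^(r+1)(-(r+1) + 2) - 4,
which is the closed form with N = r+1.
Hence, by induction on N, the claim holds for every N ≥ 1.

P(N) = 2·2^N(-N + 2) - 4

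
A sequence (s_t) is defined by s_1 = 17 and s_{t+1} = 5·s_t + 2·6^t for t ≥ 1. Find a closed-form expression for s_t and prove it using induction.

s_t = 5^t + 2·6^t

Computing the first terms: s_1 = 17, s_2 = 97, s_3 = 557. This suggests s_t = 5^t + 2·6^t.
Base case (t = 1): the formula gives 17 = 17 = s_1.
Inductive step: assume the claim holds for t = r, so s_r = 5^r + 2·6^r.
Then s_{r+1} = 5·s_r + 2·6^r = 5·(5^r + 2·6^r) + 2·6^r = 5^(r + 1) + 2·6^(r + 1),
which is the claimed formula at t = r+1.
By the principle of mathematical induction, the result holds for all t ≥ 1.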